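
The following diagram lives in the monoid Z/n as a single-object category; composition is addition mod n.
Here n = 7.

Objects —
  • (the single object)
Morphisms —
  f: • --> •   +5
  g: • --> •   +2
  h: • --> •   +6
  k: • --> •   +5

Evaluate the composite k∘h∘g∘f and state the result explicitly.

  0 +5≡5 +2≡0 +6≡6 +5≡4  (mod 7)
⟦path⟧: +4

Answer: +4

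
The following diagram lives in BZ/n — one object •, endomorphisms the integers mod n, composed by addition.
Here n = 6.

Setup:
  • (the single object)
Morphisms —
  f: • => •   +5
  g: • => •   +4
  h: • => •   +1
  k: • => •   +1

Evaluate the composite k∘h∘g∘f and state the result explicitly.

Answer: +5

Work:
  0 +5≡5 +4≡3 +1≡4 +1≡5  (mod 6)
result: +5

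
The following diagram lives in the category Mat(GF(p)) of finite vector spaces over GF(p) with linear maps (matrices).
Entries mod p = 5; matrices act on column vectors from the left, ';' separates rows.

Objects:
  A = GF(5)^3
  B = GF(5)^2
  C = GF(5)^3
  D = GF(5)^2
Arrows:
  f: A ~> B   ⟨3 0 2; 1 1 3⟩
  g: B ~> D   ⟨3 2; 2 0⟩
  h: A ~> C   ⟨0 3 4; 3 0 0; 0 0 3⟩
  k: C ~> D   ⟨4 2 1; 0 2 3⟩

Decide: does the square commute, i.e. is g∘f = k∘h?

Answer: DOES NOT COMMUTE

Trace:
Path 1 = f;g:
  e0=(1,0,0) f~>(3,1) g~>(1,1)
  e1=(0,1,0) f~>(0,1) g~>(2,0)
  e2=(0,0,1) f~>(2,3) g~>(2,4)
  result₁ = ⟨1 2 2; 1 0 4⟩
Path 2 = h;k:
  e0=(1,0,0) h~>(0,3,0) k~>(1,1)
  e1=(0,1,0) h~>(3,0,0) k~>(2,0)
  e2=(0,0,1) h~>(4,0,3) k~>(4,4)
  result₂ = ⟨1 2 4; 1 0 4⟩
Equal? differ; not commutative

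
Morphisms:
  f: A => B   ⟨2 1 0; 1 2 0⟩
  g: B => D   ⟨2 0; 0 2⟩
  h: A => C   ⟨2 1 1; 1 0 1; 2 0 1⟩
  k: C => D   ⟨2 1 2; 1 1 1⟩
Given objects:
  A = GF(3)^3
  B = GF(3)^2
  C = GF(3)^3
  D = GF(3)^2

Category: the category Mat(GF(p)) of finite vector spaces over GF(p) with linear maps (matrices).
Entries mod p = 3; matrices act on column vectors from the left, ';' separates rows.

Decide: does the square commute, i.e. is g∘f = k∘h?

Answer: DOES NOT COMMUTE

Work:
Path 1 = f;g:
  e0=(1,0,0) f=>(2,1) g=>(1,2)
  e1=(0,1,0) f=>(1,2) g=>(2,1)
  e2=(0,0,1) f=>(0,0) g=>(0,0)
  composite₁ = ⟨1 2 0; 2 1 0⟩
Path 2 = h;k:
  e0=(1,0,0) h=>(2,1,2) k=>(0,2)
  e1=(0,1,0) h=>(1,0,0) k=>(2,1)
  e2=(0,0,1) h=>(1,1,1) k=>(2,0)
  composite₂ = ⟨0 2 2; 2 1 0⟩
Equal? distinct morphisms ✗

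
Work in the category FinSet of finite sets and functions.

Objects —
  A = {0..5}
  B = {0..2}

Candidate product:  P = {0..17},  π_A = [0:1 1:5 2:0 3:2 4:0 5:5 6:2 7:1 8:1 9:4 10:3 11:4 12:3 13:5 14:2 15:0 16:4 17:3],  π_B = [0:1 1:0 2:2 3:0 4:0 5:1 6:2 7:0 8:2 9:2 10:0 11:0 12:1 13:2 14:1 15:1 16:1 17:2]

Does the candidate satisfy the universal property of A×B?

Answer: VALID PRODUCT

Work:
|A|·|B| = 6·3 = 18;  |P| = 18
Check the pairing map k ↦ (π_A(k), π_B(k)):
  0 : (1,1)
  1 : (5,0)
  2 : (0,2)
  3 : (2,0)
  4 : (0,0)
  5 : (5,1)
  6 : (2,2)
  7 : (1,0)
  8 : (1,2)
  9 : (4,2)
  10 : (3,0)
  11 : (4,0)
  12 : (3,1)
  13 : (5,2)
  14 : (2,1)
  15 : (0,1)
  16 : (4,1)
  17 : (3,2)
distinct pairs in image: 18 / 18 needed
  → bijection onto A×B; projections well-typed.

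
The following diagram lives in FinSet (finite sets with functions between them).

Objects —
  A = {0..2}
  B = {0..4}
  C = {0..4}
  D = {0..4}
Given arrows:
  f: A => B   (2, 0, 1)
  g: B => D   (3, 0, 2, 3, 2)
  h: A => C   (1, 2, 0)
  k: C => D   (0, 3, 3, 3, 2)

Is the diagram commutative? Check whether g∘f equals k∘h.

Along f;g (path 1):
  0 f=>2 g=>2
  1 f=>0 g=>3
  2 f=>1 g=>0
  ⟦path⟧₁ = (2, 3, 0)
Along h;k (path 2):
  0 h=>1 k=>3
  1 h=>2 k=>3
  2 h=>0 k=>0
  ⟦path⟧₂ = (3, 3, 0)
Equal? differ; not commutative

Answer: DOES NOT COMMUTE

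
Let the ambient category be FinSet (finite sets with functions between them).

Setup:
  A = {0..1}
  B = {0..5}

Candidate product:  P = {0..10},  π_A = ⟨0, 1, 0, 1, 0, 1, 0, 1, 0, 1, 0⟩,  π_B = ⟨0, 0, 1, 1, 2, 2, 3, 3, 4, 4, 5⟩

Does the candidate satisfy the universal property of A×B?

|A|·|B| = 2·6 = 12;  |P| = 11
  → cardinalities differ; no bijection possible.

Answer: NOT A VALID PRODUCT — |P|=11 ≠ |A|·|B|=12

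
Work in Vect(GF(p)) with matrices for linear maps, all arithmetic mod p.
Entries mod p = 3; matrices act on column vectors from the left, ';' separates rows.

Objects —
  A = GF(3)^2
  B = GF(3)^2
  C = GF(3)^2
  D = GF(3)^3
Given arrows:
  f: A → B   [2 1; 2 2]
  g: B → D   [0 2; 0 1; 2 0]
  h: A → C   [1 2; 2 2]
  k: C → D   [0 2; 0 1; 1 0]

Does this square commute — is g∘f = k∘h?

Answer: COMMUTES

Derivation:
Path 1 = f;g:
  e0=[1,0] f→[2,2] g→[1,2,1]
  e1=[0,1] f→[1,2] g→[1,2,2]
  composite₁ = [1 1; 2 2; 1 2]
Path 2 = h;k:
  e0=[1,0] h→[1,2] k→[1,2,1]
  e1=[0,1] h→[2,2] k→[1,2,2]
  composite₂ = [1 1; 2 2; 1 2]
Equal? YES — commutes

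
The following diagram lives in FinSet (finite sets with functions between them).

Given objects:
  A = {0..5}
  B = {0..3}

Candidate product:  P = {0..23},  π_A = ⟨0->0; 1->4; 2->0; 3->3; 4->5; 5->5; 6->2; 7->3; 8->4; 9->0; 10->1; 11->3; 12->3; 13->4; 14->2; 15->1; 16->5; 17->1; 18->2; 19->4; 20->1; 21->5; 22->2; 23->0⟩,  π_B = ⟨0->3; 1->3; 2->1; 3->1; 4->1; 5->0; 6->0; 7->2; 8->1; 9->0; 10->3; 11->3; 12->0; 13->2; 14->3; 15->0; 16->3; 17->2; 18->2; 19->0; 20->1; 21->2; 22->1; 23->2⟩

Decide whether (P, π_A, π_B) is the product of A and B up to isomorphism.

|A|·|B| = 6·4 = 24;  |P| = 24
Check the pairing map k ↦ (π_A(k), π_B(k)):
  0 -> (0,3)
  1 -> (4,3)
  2 -> (0,1)
  3 -> (3,1)
  4 -> (5,1)
  5 -> (5,0)
  6 -> (2,0)
  7 -> (3,2)
  8 -> (4,1)
  9 -> (0,0)
  10 -> (1,3)
  11 -> (3,3)
  12 -> (3,0)
  13 -> (4,2)
  14 -> (2,3)
  15 -> (1,0)
  16 -> (5,3)
  17 -> (1,2)
  18 -> (2,2)
  19 -> (4,0)
  20 -> (1,1)
  21 -> (5,2)
  22 -> (2,1)
  23 -> (0,2)
distinct pairs in image: 24 / 24 needed
  → bijection onto A×B; projections well-typed.

Answer: VALID PRODUCT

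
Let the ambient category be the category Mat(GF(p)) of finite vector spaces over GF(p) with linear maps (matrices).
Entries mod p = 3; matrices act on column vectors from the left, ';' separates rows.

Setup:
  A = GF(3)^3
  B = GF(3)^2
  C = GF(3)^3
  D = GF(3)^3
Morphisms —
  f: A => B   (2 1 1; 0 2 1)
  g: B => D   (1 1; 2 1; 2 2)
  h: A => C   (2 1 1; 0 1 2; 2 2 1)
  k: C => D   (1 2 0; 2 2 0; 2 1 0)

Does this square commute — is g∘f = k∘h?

Along f;g (path 1):
  e0=[1,0,0] f=>[2,0] g=>[2,1,1]
  e1=[0,1,0] f=>[1,2] g=>[0,1,0]
  e2=[0,0,1] f=>[1,1] g=>[2,0,1]
  result₁ = (2 0 2; 1 1 0; 1 0 1)
Along h;k (path 2):
  e0=[1,0,0] h=>[2,0,2] k=>[2,1,1]
  e1=[0,1,0] h=>[1,1,2] k=>[0,1,0]
  e2=[0,0,1] h=>[1,2,1] k=>[2,0,1]
  result₂ = (2 0 2; 1 1 0; 1 0 1)
Equal? YES — commutes

Answer: COMMUTES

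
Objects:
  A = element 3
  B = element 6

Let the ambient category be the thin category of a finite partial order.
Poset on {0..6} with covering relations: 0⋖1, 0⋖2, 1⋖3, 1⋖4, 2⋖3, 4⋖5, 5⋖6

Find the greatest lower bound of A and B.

Answer: A∧B = 1

Work:
{x : x⊑A ∧ x⊑B} = {0,1}  (A=3, B=6)
  0 ⊑ 1
  1 ⊑ 1
glb = 1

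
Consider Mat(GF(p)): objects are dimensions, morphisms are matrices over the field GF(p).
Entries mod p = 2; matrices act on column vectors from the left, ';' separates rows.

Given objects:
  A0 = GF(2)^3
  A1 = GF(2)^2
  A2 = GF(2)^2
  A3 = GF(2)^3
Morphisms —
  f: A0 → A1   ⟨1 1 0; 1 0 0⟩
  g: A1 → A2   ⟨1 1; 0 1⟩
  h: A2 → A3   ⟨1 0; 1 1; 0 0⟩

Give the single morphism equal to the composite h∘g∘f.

  e0=⟨1,0,0⟩ f→⟨1,1⟩ g→⟨0,1⟩ h→⟨0,1,0⟩
  e1=⟨0,1,0⟩ f→⟨1,0⟩ g→⟨1,0⟩ h→⟨1,1,0⟩
  e2=⟨0,0,1⟩ f→⟨0,0⟩ g→⟨0,0⟩ h→⟨0,0,0⟩
composite: ⟨0 1 0; 1 1 0; 0 0 0⟩

Answer: ⟨0 1 0; 1 1 0; 0 0 0⟩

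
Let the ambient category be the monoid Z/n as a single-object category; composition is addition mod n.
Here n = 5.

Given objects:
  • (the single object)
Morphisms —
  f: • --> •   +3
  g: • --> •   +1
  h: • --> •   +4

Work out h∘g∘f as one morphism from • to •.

Answer: +3

Trace:
  0 +3≡3 +1≡4 +4≡3  (mod 5)
composite: +3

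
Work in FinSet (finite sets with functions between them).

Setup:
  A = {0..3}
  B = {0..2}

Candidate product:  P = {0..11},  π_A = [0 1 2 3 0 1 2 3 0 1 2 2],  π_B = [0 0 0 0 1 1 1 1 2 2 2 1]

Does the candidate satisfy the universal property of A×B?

|A|·|B| = 4·3 = 12;  |P| = 12
Check the pairing map k ↦ (π_A(k), π_B(k)):
  0 -> (0,0)
  1 -> (1,0)
  2 -> (2,0)
  3 -> (3,0)
  4 -> (0,1)
  5 -> (1,1)
  6 -> (2,1)
  7 -> (3,1)
  8 -> (0,2)
  9 -> (1,2)
  10 -> (2,2)
  11 -> (2,1)  ✗ repeats pair of k=6
distinct pairs in image: 11 / 12 needed
  → (2,1) hit at k=6 and k=11

Answer: NOT A VALID PRODUCT — duplicate pair at indices 6,11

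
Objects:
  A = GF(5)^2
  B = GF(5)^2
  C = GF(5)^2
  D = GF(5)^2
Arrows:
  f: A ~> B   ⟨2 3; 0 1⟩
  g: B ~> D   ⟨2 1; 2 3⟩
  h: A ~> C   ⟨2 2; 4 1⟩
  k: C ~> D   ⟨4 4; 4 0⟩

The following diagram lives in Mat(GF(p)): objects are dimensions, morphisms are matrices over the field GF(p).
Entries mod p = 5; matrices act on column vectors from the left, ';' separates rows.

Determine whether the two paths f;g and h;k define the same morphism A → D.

1) trace f;g:
  e0=⟨1,0⟩ f~>⟨2,0⟩ g~>⟨4,4⟩
  e1=⟨0,1⟩ f~>⟨3,1⟩ g~>⟨2,4⟩
  composite₁ = ⟨4 2; 4 4⟩
2) trace h;k:
  e0=⟨1,0⟩ h~>⟨2,4⟩ k~>⟨4,3⟩
  e1=⟨0,1⟩ h~>⟨2,1⟩ k~>⟨2,3⟩
  composite₂ = ⟨4 2; 3 3⟩
Equal? NO — does not commute

Answer: DOES NOT COMMUTE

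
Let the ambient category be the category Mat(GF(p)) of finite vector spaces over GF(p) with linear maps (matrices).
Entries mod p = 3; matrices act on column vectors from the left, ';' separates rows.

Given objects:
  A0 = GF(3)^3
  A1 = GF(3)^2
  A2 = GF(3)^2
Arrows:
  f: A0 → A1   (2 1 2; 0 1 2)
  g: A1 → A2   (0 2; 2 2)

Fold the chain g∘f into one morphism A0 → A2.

  e0=⟨1,0,0⟩ f→⟨2,0⟩ g→⟨0,1⟩
  e1=⟨0,1,0⟩ f→⟨1,1⟩ g→⟨2,1⟩
  e2=⟨0,0,1⟩ f→⟨2,2⟩ g→⟨1,2⟩
composite: (0 2 1; 1 1 2)

Answer: (0 2 1; 1 1 2)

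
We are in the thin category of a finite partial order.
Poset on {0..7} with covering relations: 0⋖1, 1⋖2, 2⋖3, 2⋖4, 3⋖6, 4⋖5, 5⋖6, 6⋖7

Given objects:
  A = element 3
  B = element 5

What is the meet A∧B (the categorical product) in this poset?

Answer: A∧B = 2

Work:
Lower bounds of A=3 and B=5: {0,1,2}
  0 ≤ 2
  1 ≤ 2
  2 ≤ 2
glb = 2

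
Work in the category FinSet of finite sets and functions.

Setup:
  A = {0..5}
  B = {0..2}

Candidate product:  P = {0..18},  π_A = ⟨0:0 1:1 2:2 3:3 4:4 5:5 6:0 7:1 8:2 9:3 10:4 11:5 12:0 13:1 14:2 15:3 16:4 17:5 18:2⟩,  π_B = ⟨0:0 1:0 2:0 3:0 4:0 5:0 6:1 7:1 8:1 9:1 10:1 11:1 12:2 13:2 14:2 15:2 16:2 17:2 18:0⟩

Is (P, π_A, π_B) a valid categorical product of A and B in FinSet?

|A|·|B| = 6·3 = 18;  |P| = 19
  → cardinalities differ; no bijection possible.

Answer: NOT A VALID PRODUCT — |P|=19 ≠ |A|·|B|=18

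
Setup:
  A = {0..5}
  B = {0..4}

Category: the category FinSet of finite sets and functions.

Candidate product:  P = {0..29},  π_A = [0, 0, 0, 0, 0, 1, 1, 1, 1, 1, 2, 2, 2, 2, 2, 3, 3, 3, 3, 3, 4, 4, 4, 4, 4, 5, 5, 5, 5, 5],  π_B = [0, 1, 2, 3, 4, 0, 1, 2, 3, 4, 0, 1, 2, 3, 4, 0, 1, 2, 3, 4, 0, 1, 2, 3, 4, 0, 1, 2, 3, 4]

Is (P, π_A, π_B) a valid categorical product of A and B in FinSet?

Answer: VALID PRODUCT

Work:
|A|·|B| = 6·5 = 30;  |P| = 30
Check the pairing map k ↦ (π_A(k), π_B(k)):
  0 : (0,0)
  1 : (0,1)
  2 : (0,2)
  3 : (0,3)
  4 : (0,4)
  5 : (1,0)
  6 : (1,1)
  7 : (1,2)
  8 : (1,3)
  9 : (1,4)
  10 : (2,0)
  11 : (2,1)
  12 : (2,2)
  13 : (2,3)
  14 : (2,4)
  15 : (3,0)
  16 : (3,1)
  17 : (3,2)
  18 : (3,3)
  19 : (3,4)
  20 : (4,0)
  21 : (4,1)
  22 : (4,2)
  23 : (4,3)
  24 : (4,4)
  25 : (5,0)
  26 : (5,1)
  27 : (5,2)
  28 : (5,3)
  29 : (5,4)
distinct pairs in image: 30 / 30 needed
  → bijection onto A×B; projections well-typed.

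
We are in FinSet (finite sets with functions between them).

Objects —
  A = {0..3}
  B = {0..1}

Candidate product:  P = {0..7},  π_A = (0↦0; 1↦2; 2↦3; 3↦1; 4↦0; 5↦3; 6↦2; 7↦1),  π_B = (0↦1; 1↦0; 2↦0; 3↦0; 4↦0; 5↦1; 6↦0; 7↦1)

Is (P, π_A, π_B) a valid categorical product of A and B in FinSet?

Answer: NOT A VALID PRODUCT — duplicate pair at indices 6,1

Derivation:
|A|·|B| = 4·2 = 8;  |P| = 8
Check the pairing map k ↦ (π_A(k), π_B(k)):
  0 ↦ (0,1)
  1 ↦ (2,0)
  2 ↦ (3,0)
  3 ↦ (1,0)
  4 ↦ (0,0)
  5 ↦ (3,1)
  6 ↦ (2,0)  ✗ repeats pair of k=1
  7 ↦ (1,1)
distinct pairs in image: 7 / 8 needed
  → (2,0) hit at k=1 and k=6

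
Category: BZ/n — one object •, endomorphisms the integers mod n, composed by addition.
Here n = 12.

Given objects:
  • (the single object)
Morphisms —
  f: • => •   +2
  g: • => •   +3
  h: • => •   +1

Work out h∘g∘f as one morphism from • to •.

Answer: +6

Work:
  0 +2≡2 +3≡5 +1≡6  (mod 12)
result: +6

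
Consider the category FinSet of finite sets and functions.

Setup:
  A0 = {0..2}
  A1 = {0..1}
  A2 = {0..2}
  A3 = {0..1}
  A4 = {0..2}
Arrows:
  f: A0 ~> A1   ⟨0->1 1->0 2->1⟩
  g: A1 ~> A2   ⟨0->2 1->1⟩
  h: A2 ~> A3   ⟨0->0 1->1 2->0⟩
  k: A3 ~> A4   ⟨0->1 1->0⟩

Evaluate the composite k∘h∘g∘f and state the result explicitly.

Answer: ⟨0->0 1->1 2->0⟩

Trace:
  0 f~>1 g~>1 h~>1 k~>0
  1 f~>0 g~>2 h~>0 k~>1
  2 f~>1 g~>1 h~>1 k~>0
result: ⟨0->0 1->1 2->0⟩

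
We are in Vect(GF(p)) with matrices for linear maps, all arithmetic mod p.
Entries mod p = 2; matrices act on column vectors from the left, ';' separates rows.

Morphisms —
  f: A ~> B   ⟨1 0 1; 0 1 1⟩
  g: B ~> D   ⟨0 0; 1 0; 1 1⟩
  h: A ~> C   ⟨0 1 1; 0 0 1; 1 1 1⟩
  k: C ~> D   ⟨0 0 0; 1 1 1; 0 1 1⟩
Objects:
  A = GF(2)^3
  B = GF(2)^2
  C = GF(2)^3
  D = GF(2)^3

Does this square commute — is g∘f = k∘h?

1) trace f;g:
  e0=[1,0,0] f~>[1,0] g~>[0,1,1]
  e1=[0,1,0] f~>[0,1] g~>[0,0,1]
  e2=[0,0,1] f~>[1,1] g~>[0,1,0]
  ⟦path⟧₁ = ⟨0 0 0; 1 0 1; 1 1 0⟩
2) trace h;k:
  e0=[1,0,0] h~>[0,0,1] k~>[0,1,1]
  e1=[0,1,0] h~>[1,0,1] k~>[0,0,1]
  e2=[0,0,1] h~>[1,1,1] k~>[0,1,0]
  ⟦path⟧₂ = ⟨0 0 0; 1 0 1; 1 1 0⟩
Equal? equal; square commutes

Answer: COMMUTES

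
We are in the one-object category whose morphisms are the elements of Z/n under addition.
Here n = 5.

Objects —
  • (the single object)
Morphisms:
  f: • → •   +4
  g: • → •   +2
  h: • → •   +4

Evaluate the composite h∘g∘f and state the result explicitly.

Answer: +0

Trace:
  0 +4≡4 +2≡1 +4≡0  (mod 5)
⟦path⟧: +0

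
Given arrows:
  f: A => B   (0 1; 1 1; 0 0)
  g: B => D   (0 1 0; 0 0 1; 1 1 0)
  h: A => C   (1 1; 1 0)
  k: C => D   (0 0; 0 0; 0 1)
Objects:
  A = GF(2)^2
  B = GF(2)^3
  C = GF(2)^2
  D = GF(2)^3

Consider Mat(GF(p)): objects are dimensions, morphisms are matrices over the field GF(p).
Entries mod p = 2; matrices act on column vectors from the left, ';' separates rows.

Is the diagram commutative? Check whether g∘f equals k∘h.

Answer: DOES NOT COMMUTE

Trace:
Path 1 = f;g:
  e0=[1,0] f=>[0,1,0] g=>[1,0,1]
  e1=[0,1] f=>[1,1,0] g=>[1,0,0]
  ⟦path⟧₁ = (1 1; 0 0; 1 0)
Path 2 = h;k:
  e0=[1,0] h=>[1,1] k=>[0,0,1]
  e1=[0,1] h=>[1,0] k=>[0,0,0]
  ⟦path⟧₂ = (0 0; 0 0; 1 0)
Equal? differ; not commutative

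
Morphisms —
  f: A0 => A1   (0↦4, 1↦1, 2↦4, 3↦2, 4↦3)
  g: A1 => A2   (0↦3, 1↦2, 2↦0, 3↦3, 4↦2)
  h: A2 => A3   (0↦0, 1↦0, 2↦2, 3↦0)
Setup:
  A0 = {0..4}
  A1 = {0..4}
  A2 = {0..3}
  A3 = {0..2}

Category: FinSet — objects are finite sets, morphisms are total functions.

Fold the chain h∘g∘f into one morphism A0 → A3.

  0 f=>4 g=>2 h=>2
  1 f=>1 g=>2 h=>2
  2 f=>4 g=>2 h=>2
  3 f=>2 g=>0 h=>0
  4 f=>3 g=>3 h=>0
composite: (0↦2, 1↦2, 2↦2, 3↦0, 4↦0)

Answer: (0↦2, 1↦2, 2↦2, 3↦0, 4↦0)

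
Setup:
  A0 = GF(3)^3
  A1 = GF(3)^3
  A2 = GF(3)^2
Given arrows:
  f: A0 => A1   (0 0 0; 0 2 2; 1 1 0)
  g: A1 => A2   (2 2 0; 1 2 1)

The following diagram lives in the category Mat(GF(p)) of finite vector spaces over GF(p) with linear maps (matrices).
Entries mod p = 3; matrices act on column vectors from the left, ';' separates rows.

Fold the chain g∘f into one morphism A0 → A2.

Answer: (0 1 1; 1 2 1)

Work:
  e0=[1,0,0] f=>[0,0,1] g=>[0,1]
  e1=[0,1,0] f=>[0,2,1] g=>[1,2]
  e2=[0,0,1] f=>[0,2,0] g=>[1,1]
composite: (0 1 1; 1 2 1)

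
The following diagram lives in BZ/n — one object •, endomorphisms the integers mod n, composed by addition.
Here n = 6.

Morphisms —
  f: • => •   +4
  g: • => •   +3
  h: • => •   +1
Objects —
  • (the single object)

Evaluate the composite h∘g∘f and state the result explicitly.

Answer: +2

Derivation:
  0 +4≡4 +3≡1 +1≡2  (mod 6)
composite: +2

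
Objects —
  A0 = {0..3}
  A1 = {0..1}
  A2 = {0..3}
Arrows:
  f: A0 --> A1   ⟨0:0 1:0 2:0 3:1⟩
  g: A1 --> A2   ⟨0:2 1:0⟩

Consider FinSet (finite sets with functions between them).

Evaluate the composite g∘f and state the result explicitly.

  0 f-->0 g-->2
  1 f-->0 g-->2
  2 f-->0 g-->2
  3 f-->1 g-->0
result: ⟨0:2 1:2 2:2 3:0⟩

Answer: ⟨0:2 1:2 2:2 3:0⟩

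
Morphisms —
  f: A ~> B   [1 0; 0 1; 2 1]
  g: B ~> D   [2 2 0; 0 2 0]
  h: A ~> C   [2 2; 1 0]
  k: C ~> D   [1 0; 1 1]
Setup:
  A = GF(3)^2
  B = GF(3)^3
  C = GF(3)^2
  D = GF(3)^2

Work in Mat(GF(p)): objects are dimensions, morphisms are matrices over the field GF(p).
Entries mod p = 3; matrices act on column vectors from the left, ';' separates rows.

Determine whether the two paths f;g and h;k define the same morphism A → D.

Path 1 = f;g:
  e0=⟨1,0⟩ f~>⟨1,0,2⟩ g~>⟨2,0⟩
  e1=⟨0,1⟩ f~>⟨0,1,1⟩ g~>⟨2,2⟩
  ⟦path⟧₁ = [2 2; 0 2]
Path 2 = h;k:
  e0=⟨1,0⟩ h~>⟨2,1⟩ k~>⟨2,0⟩
  e1=⟨0,1⟩ h~>⟨2,0⟩ k~>⟨2,2⟩
  ⟦path⟧₂ = [2 2; 0 2]
Equal? same morphism ✓

Answer: COMMUTES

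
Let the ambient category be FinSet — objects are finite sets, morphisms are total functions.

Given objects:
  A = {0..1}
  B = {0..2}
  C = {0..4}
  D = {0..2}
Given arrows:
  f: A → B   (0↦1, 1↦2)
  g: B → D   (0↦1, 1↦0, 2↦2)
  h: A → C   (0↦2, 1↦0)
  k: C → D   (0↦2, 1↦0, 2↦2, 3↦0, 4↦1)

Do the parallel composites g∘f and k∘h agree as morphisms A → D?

Answer: DOES NOT COMMUTE

Trace:
Along f;g (path 1):
  0 f→1 g→0
  1 f→2 g→2
  composite₁ = (0↦0, 1↦2)
Along h;k (path 2):
  0 h→2 k→2
  1 h→0 k→2
  composite₂ = (0↦2, 1↦2)
Equal? differ; not commutative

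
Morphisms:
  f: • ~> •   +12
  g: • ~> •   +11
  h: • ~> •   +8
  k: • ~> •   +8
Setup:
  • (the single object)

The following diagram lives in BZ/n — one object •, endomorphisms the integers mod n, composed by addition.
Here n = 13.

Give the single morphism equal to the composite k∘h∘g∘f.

Answer: +0

Derivation:
  0 +12≡12 +11≡10 +8≡5 +8≡0  (mod 13)
⟦path⟧: +0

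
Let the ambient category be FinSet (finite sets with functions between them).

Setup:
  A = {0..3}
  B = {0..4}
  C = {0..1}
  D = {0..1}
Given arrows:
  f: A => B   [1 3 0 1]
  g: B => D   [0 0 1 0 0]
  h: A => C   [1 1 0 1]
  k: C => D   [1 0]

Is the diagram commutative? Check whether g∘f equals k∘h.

1) trace f;g:
  0 f=>1 g=>0
  1 f=>3 g=>0
  2 f=>0 g=>0
  3 f=>1 g=>0
  composite₁ = [0 0 0 0]
2) trace h;k:
  0 h=>1 k=>0
  1 h=>1 k=>0
  2 h=>0 k=>1
  3 h=>1 k=>0
  composite₂ = [0 0 1 0]
Equal? differ; not commutative

Answer: DOES NOT COMMUTE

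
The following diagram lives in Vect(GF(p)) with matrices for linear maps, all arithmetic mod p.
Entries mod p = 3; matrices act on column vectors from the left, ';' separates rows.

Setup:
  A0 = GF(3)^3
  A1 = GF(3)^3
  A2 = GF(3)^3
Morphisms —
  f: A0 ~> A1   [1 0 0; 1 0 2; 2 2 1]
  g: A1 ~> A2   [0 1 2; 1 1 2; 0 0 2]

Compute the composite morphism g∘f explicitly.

Answer: [2 1 1; 0 1 1; 1 1 2]

Trace:
  e0=[1,0,0] f~>[1,1,2] g~>[2,0,1]
  e1=[0,1,0] f~>[0,0,2] g~>[1,1,1]
  e2=[0,0,1] f~>[0,2,1] g~>[1,1,2]
composite: [2 1 1; 0 1 1; 1 1 2]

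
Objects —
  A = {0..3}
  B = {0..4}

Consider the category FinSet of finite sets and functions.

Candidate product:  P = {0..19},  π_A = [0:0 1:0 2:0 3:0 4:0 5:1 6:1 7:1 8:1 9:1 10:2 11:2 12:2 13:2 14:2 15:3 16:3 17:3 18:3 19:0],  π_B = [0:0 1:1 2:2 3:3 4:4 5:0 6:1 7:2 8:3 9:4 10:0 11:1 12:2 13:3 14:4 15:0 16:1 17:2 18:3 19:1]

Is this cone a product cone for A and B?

|A|·|B| = 4·5 = 20;  |P| = 20
Check the pairing map k ↦ (π_A(k), π_B(k)):
  0 : (0,0)
  1 : (0,1)
  2 : (0,2)
  3 : (0,3)
  4 : (0,4)
  5 : (1,0)
  6 : (1,1)
  7 : (1,2)
  8 : (1,3)
  9 : (1,4)
  10 : (2,0)
  11 : (2,1)
  12 : (2,2)
  13 : (2,3)
  14 : (2,4)
  15 : (3,0)
  16 : (3,1)
  17 : (3,2)
  18 : (3,3)
  19 : (0,1)  ✗ repeats pair of k=1
distinct pairs in image: 19 / 20 needed
  → (0,1) hit at k=1 and k=19

Answer: NOT A VALID PRODUCT — duplicate pair at indices 1,19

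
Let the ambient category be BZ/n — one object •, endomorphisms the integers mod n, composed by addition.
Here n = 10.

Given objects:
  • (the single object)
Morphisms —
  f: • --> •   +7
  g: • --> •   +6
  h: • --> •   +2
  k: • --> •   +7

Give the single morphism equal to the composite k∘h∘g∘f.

Answer: +2

Work:
  0 +7≡7 +6≡3 +2≡5 +7≡2  (mod 10)
composite: +2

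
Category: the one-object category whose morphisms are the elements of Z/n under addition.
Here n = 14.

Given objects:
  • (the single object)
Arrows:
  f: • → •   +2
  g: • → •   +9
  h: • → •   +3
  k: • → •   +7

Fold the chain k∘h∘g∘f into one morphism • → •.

Answer: +7

Trace:
  0 +2≡2 +9≡11 +3≡0 +7≡7  (mod 14)
composite: +7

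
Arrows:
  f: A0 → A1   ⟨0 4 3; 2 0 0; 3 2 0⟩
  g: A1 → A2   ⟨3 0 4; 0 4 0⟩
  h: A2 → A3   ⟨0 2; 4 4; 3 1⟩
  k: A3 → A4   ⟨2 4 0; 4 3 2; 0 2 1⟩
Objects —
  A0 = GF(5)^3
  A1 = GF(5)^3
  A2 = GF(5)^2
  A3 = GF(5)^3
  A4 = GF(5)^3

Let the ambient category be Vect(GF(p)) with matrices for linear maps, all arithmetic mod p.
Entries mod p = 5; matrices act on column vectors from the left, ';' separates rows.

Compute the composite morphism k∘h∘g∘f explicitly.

Answer: ⟨2 0 4; 2 0 2; 4 0 4⟩

Derivation:
  e0=(1,0,0) f→(0,2,3) g→(2,3) h→(1,0,4) k→(2,2,4)
  e1=(0,1,0) f→(4,0,2) g→(0,0) h→(0,0,0) k→(0,0,0)
  e2=(0,0,1) f→(3,0,0) g→(4,0) h→(0,1,2) k→(4,2,4)
result: ⟨2 0 4; 2 0 2; 4 0 4⟩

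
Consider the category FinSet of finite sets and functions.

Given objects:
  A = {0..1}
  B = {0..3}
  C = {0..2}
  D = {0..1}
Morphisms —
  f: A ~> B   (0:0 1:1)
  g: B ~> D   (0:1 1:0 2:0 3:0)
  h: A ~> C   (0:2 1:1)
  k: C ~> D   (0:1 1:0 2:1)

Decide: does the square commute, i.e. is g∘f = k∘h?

1) trace f;g:
  0 f~>0 g~>1
  1 f~>1 g~>0
  result₁ = (0:1 1:0)
2) trace h;k:
  0 h~>2 k~>1
  1 h~>1 k~>0
  result₂ = (0:1 1:0)
Equal? equal; square commutes

Answer: COMMUTES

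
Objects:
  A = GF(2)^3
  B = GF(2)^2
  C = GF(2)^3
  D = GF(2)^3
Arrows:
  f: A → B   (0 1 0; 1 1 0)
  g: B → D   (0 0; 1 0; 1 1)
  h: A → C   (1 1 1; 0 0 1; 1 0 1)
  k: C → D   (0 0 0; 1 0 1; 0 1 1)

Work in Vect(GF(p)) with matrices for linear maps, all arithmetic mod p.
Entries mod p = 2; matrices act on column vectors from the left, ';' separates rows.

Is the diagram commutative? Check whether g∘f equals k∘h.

Answer: COMMUTES

Work:
Along f;g (path 1):
  e0=⟨1,0,0⟩ f→⟨0,1⟩ g→⟨0,0,1⟩
  e1=⟨0,1,0⟩ f→⟨1,1⟩ g→⟨0,1,0⟩
  e2=⟨0,0,1⟩ f→⟨0,0⟩ g→⟨0,0,0⟩
  result₁ = (0 0 0; 0 1 0; 1 0 0)
Along h;k (path 2):
  e0=⟨1,0,0⟩ h→⟨1,0,1⟩ k→⟨0,0,1⟩
  e1=⟨0,1,0⟩ h→⟨1,0,0⟩ k→⟨0,1,0⟩
  e2=⟨0,0,1⟩ h→⟨1,1,1⟩ k→⟨0,0,0⟩
  result₂ = (0 0 0; 0 1 0; 1 0 0)
Equal? YES — commutes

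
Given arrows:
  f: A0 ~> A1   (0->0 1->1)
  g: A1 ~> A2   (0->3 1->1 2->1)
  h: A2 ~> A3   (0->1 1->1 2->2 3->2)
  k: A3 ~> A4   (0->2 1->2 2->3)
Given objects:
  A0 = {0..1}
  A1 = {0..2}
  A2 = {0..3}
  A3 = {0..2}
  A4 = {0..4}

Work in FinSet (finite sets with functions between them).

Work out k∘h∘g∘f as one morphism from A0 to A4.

  0 f~>0 g~>3 h~>2 k~>3
  1 f~>1 g~>1 h~>1 k~>2
composite: (0->3 1->2)

Answer: (0->3 1->2)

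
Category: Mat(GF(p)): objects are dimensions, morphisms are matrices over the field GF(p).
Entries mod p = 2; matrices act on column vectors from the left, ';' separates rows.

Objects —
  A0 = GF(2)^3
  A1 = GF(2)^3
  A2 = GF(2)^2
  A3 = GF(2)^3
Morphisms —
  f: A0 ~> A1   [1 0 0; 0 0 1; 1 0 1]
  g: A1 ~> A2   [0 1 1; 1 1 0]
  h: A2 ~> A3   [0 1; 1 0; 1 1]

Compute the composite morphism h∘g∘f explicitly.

Answer: [1 0 1; 1 0 0; 0 0 1]

Work:
  e0=⟨1,0,0⟩ f~>⟨1,0,1⟩ g~>⟨1,1⟩ h~>⟨1,1,0⟩
  e1=⟨0,1,0⟩ f~>⟨0,0,0⟩ g~>⟨0,0⟩ h~>⟨0,0,0⟩
  e2=⟨0,0,1⟩ f~>⟨0,1,1⟩ g~>⟨0,1⟩ h~>⟨1,0,1⟩
result: [1 0 1; 1 0 0; 0 0 1]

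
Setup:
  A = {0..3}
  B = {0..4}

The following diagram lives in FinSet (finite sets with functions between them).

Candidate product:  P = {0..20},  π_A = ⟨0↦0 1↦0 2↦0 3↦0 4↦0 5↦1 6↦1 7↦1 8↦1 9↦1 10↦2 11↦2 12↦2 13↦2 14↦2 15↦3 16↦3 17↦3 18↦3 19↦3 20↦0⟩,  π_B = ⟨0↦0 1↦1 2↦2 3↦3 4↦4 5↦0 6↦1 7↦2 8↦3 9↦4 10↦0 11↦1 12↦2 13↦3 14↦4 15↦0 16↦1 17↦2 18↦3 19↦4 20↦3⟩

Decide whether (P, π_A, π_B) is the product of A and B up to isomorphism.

Answer: NOT A VALID PRODUCT — |P|=21 ≠ |A|·|B|=20

Trace:
|A|·|B| = 4·5 = 20;  |P| = 21
  → cardinalities differ; no bijection possible.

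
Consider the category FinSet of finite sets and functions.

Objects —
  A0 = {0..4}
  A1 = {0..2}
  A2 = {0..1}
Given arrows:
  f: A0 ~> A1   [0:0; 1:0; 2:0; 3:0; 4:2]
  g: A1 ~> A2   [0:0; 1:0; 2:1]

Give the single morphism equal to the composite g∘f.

  0 f~>0 g~>0
  1 f~>0 g~>0
  2 f~>0 g~>0
  3 f~>0 g~>0
  4 f~>2 g~>1
⟦path⟧: [0:0; 1:0; 2:0; 3:0; 4:1]

Answer: [0:0; 1:0; 2:0; 3:0; 4:1]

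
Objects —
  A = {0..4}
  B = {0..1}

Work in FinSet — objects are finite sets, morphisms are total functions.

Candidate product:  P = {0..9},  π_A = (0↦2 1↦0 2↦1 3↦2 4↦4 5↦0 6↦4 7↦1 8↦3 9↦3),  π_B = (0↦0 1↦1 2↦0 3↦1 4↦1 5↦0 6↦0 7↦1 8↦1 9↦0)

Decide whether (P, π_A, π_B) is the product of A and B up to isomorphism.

|A|·|B| = 5·2 = 10;  |P| = 10
Check the pairing map k ↦ (π_A(k), π_B(k)):
  0 ↦ (2,0)
  1 ↦ (0,1)
  2 ↦ (1,0)
  3 ↦ (2,1)
  4 ↦ (4,1)
  5 ↦ (0,0)
  6 ↦ (4,0)
  7 ↦ (1,1)
  8 ↦ (3,1)
  9 ↦ (3,0)
distinct pairs in image: 10 / 10 needed
  → bijection onto A×B; projections well-typed.

Answer: VALID PRODUCT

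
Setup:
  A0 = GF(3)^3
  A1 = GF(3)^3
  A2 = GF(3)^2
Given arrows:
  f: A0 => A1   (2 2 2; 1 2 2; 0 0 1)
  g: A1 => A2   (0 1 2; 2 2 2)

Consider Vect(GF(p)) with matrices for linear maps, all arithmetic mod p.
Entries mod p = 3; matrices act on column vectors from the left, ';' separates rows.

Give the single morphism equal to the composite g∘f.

Answer: (1 2 1; 0 2 1)

Trace:
  e0=[1,0,0] f=>[2,1,0] g=>[1,0]
  e1=[0,1,0] f=>[2,2,0] g=>[2,2]
  e2=[0,0,1] f=>[2,2,1] g=>[1,1]
composite: (1 2 1; 0 2 1)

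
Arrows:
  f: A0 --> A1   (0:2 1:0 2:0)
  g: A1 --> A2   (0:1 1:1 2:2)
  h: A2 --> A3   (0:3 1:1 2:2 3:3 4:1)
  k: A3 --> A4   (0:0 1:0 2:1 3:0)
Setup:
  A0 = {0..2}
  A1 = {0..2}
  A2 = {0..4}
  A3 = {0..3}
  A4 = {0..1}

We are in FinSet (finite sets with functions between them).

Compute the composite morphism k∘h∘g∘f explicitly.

Answer: (0:1 1:0 2:0)

Work:
  0 f-->2 g-->2 h-->2 k-->1
  1 f-->0 g-->1 h-->1 k-->0
  2 f-->0 g-->1 h-->1 k-->0
⟦path⟧: (0:1 1:0 2:0)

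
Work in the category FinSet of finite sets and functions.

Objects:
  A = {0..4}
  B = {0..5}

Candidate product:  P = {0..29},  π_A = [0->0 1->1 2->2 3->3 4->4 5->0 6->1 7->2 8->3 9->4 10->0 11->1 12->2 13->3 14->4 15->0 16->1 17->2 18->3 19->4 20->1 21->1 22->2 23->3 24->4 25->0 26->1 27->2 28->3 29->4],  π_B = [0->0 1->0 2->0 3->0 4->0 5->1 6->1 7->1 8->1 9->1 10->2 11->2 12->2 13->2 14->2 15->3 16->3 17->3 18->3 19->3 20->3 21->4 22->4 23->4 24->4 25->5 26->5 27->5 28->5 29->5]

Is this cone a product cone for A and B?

Answer: NOT A VALID PRODUCT — duplicate pair at indices 16,20

Trace:
|A|·|B| = 5·6 = 30;  |P| = 30
Check the pairing map k ↦ (π_A(k), π_B(k)):
  0 -> (0,0)
  1 -> (1,0)
  2 -> (2,0)
  3 -> (3,0)
  4 -> (4,0)
  5 -> (0,1)
  6 -> (1,1)
  7 -> (2,1)
  8 -> (3,1)
  9 -> (4,1)
  10 -> (0,2)
  11 -> (1,2)
  12 -> (2,2)
  13 -> (3,2)
  14 -> (4,2)
  15 -> (0,3)
  16 -> (1,3)
  17 -> (2,3)
  18 -> (3,3)
  19 -> (4,3)
  20 -> (1,3)  ✗ repeats pair of k=16
  21 -> (1,4)
  22 -> (2,4)
  23 -> (3,4)
  24 -> (4,4)
  25 -> (0,5)
  26 -> (1,5)
  27 -> (2,5)
  28 -> (3,5)
  29 -> (4,5)
distinct pairs in image: 29 / 30 needed
  → (1,3) hit at k=16 and k=20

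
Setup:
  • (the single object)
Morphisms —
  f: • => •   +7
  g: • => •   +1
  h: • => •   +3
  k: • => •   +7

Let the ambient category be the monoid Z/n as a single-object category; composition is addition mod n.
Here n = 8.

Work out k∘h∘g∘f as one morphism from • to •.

Answer: +2

Derivation:
  0 +7≡7 +1≡0 +3≡3 +7≡2  (mod 8)
composite: +2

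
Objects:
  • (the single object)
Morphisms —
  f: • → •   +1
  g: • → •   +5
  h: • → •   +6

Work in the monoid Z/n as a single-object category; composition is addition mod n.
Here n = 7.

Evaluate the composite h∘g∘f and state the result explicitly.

Answer: +5

Derivation:
  0 +1≡1 +5≡6 +6≡5  (mod 7)
result: +5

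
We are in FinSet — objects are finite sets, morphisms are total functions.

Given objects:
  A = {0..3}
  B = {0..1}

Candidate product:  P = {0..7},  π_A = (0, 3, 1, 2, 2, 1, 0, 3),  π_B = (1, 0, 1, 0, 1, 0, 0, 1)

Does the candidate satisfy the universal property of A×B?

|A|·|B| = 4·2 = 8;  |P| = 8
Check the pairing map k ↦ (π_A(k), π_B(k)):
  0 -> (0,1)
  1 -> (3,0)
  2 -> (1,1)
  3 -> (2,0)
  4 -> (2,1)
  5 -> (1,0)
  6 -> (0,0)
  7 -> (3,1)
distinct pairs in image: 8 / 8 needed
  → bijection onto A×B; projections well-typed.

Answer: VALID PRODUCT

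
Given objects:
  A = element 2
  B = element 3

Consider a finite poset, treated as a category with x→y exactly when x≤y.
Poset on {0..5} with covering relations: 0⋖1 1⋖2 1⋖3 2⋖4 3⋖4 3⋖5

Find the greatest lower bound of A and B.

Answer: A∧B = 1

Work:
Lower bounds of A=2 and B=3: {0,1}
  0 ⊑ 1
  1 ⊑ 1
glb = 1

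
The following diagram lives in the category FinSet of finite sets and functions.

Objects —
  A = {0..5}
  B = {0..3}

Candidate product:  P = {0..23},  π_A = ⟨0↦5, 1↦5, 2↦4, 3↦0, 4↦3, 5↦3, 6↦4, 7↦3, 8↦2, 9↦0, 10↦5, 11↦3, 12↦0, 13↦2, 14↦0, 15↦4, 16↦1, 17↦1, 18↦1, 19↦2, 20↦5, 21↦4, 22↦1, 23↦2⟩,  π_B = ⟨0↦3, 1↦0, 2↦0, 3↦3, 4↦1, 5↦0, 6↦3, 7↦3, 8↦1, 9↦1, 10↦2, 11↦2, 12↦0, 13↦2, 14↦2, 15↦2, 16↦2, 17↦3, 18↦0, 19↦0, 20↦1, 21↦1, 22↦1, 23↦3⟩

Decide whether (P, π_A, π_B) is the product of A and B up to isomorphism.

|A|·|B| = 6·4 = 24;  |P| = 24
Check the pairing map k ↦ (π_A(k), π_B(k)):
  0 ↦ (5,3)
  1 ↦ (5,0)
  2 ↦ (4,0)
  3 ↦ (0,3)
  4 ↦ (3,1)
  5 ↦ (3,0)
  6 ↦ (4,3)
  7 ↦ (3,3)
  8 ↦ (2,1)
  9 ↦ (0,1)
  10 ↦ (5,2)
  11 ↦ (3,2)
  12 ↦ (0,0)
  13 ↦ (2,2)
  14 ↦ (0,2)
  15 ↦ (4,2)
  16 ↦ (1,2)
  17 ↦ (1,3)
  18 ↦ (1,0)
  19 ↦ (2,0)
  20 ↦ (5,1)
  21 ↦ (4,1)
  22 ↦ (1,1)
  23 ↦ (2,3)
distinct pairs in image: 24 / 24 needed
  → bijection onto A×B; projections well-typed.

Answer: VALID PRODUCT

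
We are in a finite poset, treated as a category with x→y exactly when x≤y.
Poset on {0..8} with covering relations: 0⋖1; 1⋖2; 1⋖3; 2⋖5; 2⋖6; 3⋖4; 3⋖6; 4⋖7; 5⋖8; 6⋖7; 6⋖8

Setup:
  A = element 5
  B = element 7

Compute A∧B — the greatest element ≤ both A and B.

Lower bounds of A=5 and B=7: {0,1,2}
  0 <= 2
  1 <= 2
  2 <= 2
glb = 2

Answer: A∧B = 2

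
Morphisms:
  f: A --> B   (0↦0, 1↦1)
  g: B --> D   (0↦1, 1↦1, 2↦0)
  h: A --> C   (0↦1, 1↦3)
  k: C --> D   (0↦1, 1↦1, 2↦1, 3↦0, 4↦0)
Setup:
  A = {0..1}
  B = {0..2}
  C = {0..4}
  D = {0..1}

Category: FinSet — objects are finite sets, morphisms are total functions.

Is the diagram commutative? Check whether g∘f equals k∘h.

Along f;g (path 1):
  0 f-->0 g-->1
  1 f-->1 g-->1
  composite₁ = (0↦1, 1↦1)
Along h;k (path 2):
  0 h-->1 k-->1
  1 h-->3 k-->0
  composite₂ = (0↦1, 1↦0)
Equal? differ; not commutative

Answer: DOES NOT COMMUTE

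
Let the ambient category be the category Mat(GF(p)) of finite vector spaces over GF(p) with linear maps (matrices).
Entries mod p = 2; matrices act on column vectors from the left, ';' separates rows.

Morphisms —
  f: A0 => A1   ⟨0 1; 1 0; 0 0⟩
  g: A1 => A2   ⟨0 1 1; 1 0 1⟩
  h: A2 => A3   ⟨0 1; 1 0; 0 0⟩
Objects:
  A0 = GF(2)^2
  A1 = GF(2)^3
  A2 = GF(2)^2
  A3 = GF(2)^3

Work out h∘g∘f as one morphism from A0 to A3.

Answer: ⟨0 1; 1 0; 0 0⟩

Trace:
  e0=[1,0] f=>[0,1,0] g=>[1,0] h=>[0,1,0]
  e1=[0,1] f=>[1,0,0] g=>[0,1] h=>[1,0,0]
result: ⟨0 1; 1 0; 0 0⟩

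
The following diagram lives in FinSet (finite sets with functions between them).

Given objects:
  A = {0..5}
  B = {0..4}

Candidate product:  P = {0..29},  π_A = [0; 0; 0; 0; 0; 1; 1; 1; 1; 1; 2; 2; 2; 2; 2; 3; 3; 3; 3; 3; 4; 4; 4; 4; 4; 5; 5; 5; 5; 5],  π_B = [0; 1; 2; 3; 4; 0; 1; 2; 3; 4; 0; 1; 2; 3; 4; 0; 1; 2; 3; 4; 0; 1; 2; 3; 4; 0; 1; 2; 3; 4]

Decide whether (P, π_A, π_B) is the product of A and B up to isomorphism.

|A|·|B| = 6·5 = 30;  |P| = 30
Check the pairing map k ↦ (π_A(k), π_B(k)):
  0 : (0,0)
  1 : (0,1)
  2 : (0,2)
  3 : (0,3)
  4 : (0,4)
  5 : (1,0)
  6 : (1,1)
  7 : (1,2)
  8 : (1,3)
  9 : (1,4)
  10 : (2,0)
  11 : (2,1)
  12 : (2,2)
  13 : (2,3)
  14 : (2,4)
  15 : (3,0)
  16 : (3,1)
  17 : (3,2)
  18 : (3,3)
  19 : (3,4)
  20 : (4,0)
  21 : (4,1)
  22 : (4,2)
  23 : (4,3)
  24 : (4,4)
  25 : (5,0)
  26 : (5,1)
  27 : (5,2)
  28 : (5,3)
  29 : (5,4)
distinct pairs in image: 30 / 30 needed
  → bijection onto A×B; projections well-typed.

Answer: VALID PRODUCT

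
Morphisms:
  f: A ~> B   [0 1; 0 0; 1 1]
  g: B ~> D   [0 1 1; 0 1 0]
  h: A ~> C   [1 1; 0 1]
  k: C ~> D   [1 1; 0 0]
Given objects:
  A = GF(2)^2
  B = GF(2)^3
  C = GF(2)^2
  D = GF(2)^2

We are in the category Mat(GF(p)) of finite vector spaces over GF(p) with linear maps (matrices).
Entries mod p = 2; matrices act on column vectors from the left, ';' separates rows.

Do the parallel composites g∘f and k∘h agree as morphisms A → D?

Answer: DOES NOT COMMUTE

Trace:
Path 1 = f;g:
  e0=⟨1,0⟩ f~>⟨0,0,1⟩ g~>⟨1,0⟩
  e1=⟨0,1⟩ f~>⟨1,0,1⟩ g~>⟨1,0⟩
  result₁ = [1 1; 0 0]
Path 2 = h;k:
  e0=⟨1,0⟩ h~>⟨1,0⟩ k~>⟨1,0⟩
  e1=⟨0,1⟩ h~>⟨1,1⟩ k~>⟨0,0⟩
  result₂ = [1 0; 0 0]
Equal? NO — does not commute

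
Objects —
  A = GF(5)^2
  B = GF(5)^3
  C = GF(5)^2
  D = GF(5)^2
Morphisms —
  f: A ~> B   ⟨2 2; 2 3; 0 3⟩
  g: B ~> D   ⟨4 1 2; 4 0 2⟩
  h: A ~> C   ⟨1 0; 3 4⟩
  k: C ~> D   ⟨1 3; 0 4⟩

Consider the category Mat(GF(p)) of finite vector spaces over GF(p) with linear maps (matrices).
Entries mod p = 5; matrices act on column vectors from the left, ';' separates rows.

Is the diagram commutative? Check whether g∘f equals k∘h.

Answer: DOES NOT COMMUTE

Trace:
1) trace f;g:
  e0=[1,0] f~>[2,2,0] g~>[0,3]
  e1=[0,1] f~>[2,3,3] g~>[2,4]
  ⟦path⟧₁ = ⟨0 2; 3 4⟩
2) trace h;k:
  e0=[1,0] h~>[1,3] k~>[0,2]
  e1=[0,1] h~>[0,4] k~>[2,1]
  ⟦path⟧₂ = ⟨0 2; 2 1⟩
Equal? differ; not commutative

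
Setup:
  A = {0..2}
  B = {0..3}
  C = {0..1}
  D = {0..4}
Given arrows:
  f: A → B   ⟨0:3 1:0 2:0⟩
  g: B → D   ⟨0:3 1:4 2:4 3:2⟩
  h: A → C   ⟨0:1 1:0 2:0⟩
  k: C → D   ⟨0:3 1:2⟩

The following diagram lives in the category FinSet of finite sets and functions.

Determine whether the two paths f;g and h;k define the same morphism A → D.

Answer: COMMUTES

Trace:
Along f;g (path 1):
  0 f→3 g→2
  1 f→0 g→3
  2 f→0 g→3
  ⟦path⟧₁ = ⟨0:2 1:3 2:3⟩
Along h;k (path 2):
  0 h→1 k→2
  1 h→0 k→3
  2 h→0 k→3
  ⟦path⟧₂ = ⟨0:2 1:3 2:3⟩
Equal? same morphism ✓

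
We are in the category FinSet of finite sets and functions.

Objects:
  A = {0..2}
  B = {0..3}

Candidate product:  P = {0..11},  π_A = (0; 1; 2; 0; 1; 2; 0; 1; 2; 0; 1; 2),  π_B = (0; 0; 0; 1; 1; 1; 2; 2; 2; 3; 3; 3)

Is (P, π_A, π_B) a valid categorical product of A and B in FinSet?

Answer: VALID PRODUCT

Trace:
|A|·|B| = 3·4 = 12;  |P| = 12
Check the pairing map k ↦ (π_A(k), π_B(k)):
  0 -> (0,0)
  1 -> (1,0)
  2 -> (2,0)
  3 -> (0,1)
  4 -> (1,1)
  5 -> (2,1)
  6 -> (0,2)
  7 -> (1,2)
  8 -> (2,2)
  9 -> (0,3)
  10 -> (1,3)
  11 -> (2,3)
distinct pairs in image: 12 / 12 needed
  → bijection onto A×B; projections well-typed.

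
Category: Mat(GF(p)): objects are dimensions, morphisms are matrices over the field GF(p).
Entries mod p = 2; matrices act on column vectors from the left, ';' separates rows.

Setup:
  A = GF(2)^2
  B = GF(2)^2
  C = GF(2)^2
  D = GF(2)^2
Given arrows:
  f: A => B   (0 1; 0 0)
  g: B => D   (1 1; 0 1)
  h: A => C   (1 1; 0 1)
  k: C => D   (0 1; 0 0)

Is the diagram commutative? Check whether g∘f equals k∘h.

Along f;g (path 1):
  e0=(1,0) f=>(0,0) g=>(0,0)
  e1=(0,1) f=>(1,0) g=>(1,0)
  composite₁ = (0 1; 0 0)
Along h;k (path 2):
  e0=(1,0) h=>(1,0) k=>(0,0)
  e1=(0,1) h=>(1,1) k=>(1,0)
  composite₂ = (0 1; 0 0)
Equal? YES — commutes

Answer: COMMUTES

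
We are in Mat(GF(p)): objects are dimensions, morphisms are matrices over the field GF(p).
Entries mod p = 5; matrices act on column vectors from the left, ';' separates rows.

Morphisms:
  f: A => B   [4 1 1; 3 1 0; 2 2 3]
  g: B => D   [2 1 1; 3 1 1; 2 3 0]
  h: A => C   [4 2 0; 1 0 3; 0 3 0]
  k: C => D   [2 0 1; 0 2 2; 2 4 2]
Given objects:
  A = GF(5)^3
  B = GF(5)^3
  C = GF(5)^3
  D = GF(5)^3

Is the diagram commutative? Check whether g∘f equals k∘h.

Answer: DOES NOT COMMUTE

Derivation:
Path 1 = f;g:
  e0=(1,0,0) f=>(4,3,2) g=>(3,2,2)
  e1=(0,1,0) f=>(1,1,2) g=>(0,1,0)
  e2=(0,0,1) f=>(1,0,3) g=>(0,1,2)
  composite₁ = [3 0 0; 2 1 1; 2 0 2]
Path 2 = h;k:
  e0=(1,0,0) h=>(4,1,0) k=>(3,2,2)
  e1=(0,1,0) h=>(2,0,3) k=>(2,1,0)
  e2=(0,0,1) h=>(0,3,0) k=>(0,1,2)
  composite₂ = [3 2 0; 2 1 1; 2 0 2]
Equal? NO — does not commute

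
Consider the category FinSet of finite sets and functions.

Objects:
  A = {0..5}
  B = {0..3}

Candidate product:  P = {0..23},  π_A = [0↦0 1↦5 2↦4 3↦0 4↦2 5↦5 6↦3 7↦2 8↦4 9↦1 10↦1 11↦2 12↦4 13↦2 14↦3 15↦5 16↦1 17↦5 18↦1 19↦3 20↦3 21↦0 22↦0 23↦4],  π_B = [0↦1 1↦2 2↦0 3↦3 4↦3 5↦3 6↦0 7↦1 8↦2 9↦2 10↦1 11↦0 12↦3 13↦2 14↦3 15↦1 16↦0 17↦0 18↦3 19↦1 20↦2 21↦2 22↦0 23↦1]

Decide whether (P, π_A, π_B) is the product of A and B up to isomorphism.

Answer: VALID PRODUCT

Trace:
|A|·|B| = 6·4 = 24;  |P| = 24
Check the pairing map k ↦ (π_A(k), π_B(k)):
  0 ↦ (0,1)
  1 ↦ (5,2)
  2 ↦ (4,0)
  3 ↦ (0,3)
  4 ↦ (2,3)
  5 ↦ (5,3)
  6 ↦ (3,0)
  7 ↦ (2,1)
  8 ↦ (4,2)
  9 ↦ (1,2)
  10 ↦ (1,1)
  11 ↦ (2,0)
  12 ↦ (4,3)
  13 ↦ (2,2)
  14 ↦ (3,3)
  15 ↦ (5,1)
  16 ↦ (1,0)
  17 ↦ (5,0)
  18 ↦ (1,3)
  19 ↦ (3,1)
  20 ↦ (3,2)
  21 ↦ (0,2)
  22 ↦ (0,0)
  23 ↦ (4,1)
distinct pairs in image: 24 / 24 needed
  → bijection onto A×B; projections well-typed.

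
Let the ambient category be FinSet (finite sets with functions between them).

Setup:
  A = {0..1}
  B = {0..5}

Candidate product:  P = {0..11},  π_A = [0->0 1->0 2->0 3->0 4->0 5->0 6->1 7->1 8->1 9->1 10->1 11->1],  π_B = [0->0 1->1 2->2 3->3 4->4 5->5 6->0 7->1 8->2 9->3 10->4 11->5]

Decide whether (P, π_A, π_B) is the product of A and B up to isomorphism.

Answer: VALID PRODUCT

Derivation:
|A|·|B| = 2·6 = 12;  |P| = 12
Check the pairing map k ↦ (π_A(k), π_B(k)):
  0 -> (0,0)
  1 -> (0,1)
  2 -> (0,2)
  3 -> (0,3)
  4 -> (0,4)
  5 -> (0,5)
  6 -> (1,0)
  7 -> (1,1)
  8 -> (1,2)
  9 -> (1,3)
  10 -> (1,4)
  11 -> (1,5)
distinct pairs in image: 12 / 12 needed
  → bijection onto A×B; projections well-typed.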